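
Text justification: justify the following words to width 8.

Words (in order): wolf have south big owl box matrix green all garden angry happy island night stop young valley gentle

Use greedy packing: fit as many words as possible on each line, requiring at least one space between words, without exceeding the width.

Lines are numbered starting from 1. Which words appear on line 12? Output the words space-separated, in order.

Line 1: ['wolf'] (min_width=4, slack=4)
Line 2: ['have'] (min_width=4, slack=4)
Line 3: ['south'] (min_width=5, slack=3)
Line 4: ['big', 'owl'] (min_width=7, slack=1)
Line 5: ['box'] (min_width=3, slack=5)
Line 6: ['matrix'] (min_width=6, slack=2)
Line 7: ['green'] (min_width=5, slack=3)
Line 8: ['all'] (min_width=3, slack=5)
Line 9: ['garden'] (min_width=6, slack=2)
Line 10: ['angry'] (min_width=5, slack=3)
Line 11: ['happy'] (min_width=5, slack=3)
Line 12: ['island'] (min_width=6, slack=2)
Line 13: ['night'] (min_width=5, slack=3)
Line 14: ['stop'] (min_width=4, slack=4)
Line 15: ['young'] (min_width=5, slack=3)
Line 16: ['valley'] (min_width=6, slack=2)
Line 17: ['gentle'] (min_width=6, slack=2)

Answer: island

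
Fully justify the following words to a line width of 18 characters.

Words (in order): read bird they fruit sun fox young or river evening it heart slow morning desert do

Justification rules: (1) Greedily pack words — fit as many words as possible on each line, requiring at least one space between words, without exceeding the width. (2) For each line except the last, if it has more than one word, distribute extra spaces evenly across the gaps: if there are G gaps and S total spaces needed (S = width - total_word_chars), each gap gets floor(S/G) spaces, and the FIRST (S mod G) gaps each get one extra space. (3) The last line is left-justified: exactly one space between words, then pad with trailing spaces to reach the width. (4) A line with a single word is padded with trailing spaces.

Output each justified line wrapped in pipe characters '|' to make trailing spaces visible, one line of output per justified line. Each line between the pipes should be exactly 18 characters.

Answer: |read   bird   they|
|fruit    sun   fox|
|young   or   river|
|evening  it  heart|
|slow       morning|
|desert do         |

Derivation:
Line 1: ['read', 'bird', 'they'] (min_width=14, slack=4)
Line 2: ['fruit', 'sun', 'fox'] (min_width=13, slack=5)
Line 3: ['young', 'or', 'river'] (min_width=14, slack=4)
Line 4: ['evening', 'it', 'heart'] (min_width=16, slack=2)
Line 5: ['slow', 'morning'] (min_width=12, slack=6)
Line 6: ['desert', 'do'] (min_width=9, slack=9)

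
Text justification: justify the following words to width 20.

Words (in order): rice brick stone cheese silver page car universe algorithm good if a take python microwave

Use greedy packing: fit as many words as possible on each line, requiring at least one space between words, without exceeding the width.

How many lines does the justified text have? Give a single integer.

Line 1: ['rice', 'brick', 'stone'] (min_width=16, slack=4)
Line 2: ['cheese', 'silver', 'page'] (min_width=18, slack=2)
Line 3: ['car', 'universe'] (min_width=12, slack=8)
Line 4: ['algorithm', 'good', 'if', 'a'] (min_width=19, slack=1)
Line 5: ['take', 'python'] (min_width=11, slack=9)
Line 6: ['microwave'] (min_width=9, slack=11)
Total lines: 6

Answer: 6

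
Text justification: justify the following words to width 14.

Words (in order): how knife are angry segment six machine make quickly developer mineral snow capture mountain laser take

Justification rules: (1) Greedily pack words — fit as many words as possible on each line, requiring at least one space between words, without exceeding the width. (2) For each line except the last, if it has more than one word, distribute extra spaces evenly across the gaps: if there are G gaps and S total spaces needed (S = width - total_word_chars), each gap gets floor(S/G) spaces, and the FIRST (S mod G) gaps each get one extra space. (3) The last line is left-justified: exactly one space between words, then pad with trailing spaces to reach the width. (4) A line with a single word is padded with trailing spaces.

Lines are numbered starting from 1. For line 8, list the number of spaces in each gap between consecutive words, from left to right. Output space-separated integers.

Line 1: ['how', 'knife', 'are'] (min_width=13, slack=1)
Line 2: ['angry', 'segment'] (min_width=13, slack=1)
Line 3: ['six', 'machine'] (min_width=11, slack=3)
Line 4: ['make', 'quickly'] (min_width=12, slack=2)
Line 5: ['developer'] (min_width=9, slack=5)
Line 6: ['mineral', 'snow'] (min_width=12, slack=2)
Line 7: ['capture'] (min_width=7, slack=7)
Line 8: ['mountain', 'laser'] (min_width=14, slack=0)
Line 9: ['take'] (min_width=4, slack=10)

Answer: 1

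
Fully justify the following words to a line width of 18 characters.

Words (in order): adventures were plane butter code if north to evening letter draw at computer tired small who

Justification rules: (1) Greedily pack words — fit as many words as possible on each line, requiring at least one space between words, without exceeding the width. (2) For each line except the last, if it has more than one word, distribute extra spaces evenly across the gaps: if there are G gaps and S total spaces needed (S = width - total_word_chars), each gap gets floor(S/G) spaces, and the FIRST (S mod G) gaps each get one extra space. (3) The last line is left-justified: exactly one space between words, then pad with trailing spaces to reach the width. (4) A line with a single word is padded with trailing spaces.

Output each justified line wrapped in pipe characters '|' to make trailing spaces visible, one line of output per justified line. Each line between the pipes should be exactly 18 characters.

Line 1: ['adventures', 'were'] (min_width=15, slack=3)
Line 2: ['plane', 'butter', 'code'] (min_width=17, slack=1)
Line 3: ['if', 'north', 'to'] (min_width=11, slack=7)
Line 4: ['evening', 'letter'] (min_width=14, slack=4)
Line 5: ['draw', 'at', 'computer'] (min_width=16, slack=2)
Line 6: ['tired', 'small', 'who'] (min_width=15, slack=3)

Answer: |adventures    were|
|plane  butter code|
|if     north    to|
|evening     letter|
|draw  at  computer|
|tired small who   |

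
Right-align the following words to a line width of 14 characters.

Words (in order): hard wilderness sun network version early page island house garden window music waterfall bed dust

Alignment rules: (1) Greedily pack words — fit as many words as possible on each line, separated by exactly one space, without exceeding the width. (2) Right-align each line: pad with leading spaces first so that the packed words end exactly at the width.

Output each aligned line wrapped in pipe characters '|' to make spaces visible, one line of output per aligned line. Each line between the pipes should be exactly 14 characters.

Answer: |          hard|
|wilderness sun|
|       network|
| version early|
|   page island|
|  house garden|
|  window music|
| waterfall bed|
|          dust|

Derivation:
Line 1: ['hard'] (min_width=4, slack=10)
Line 2: ['wilderness', 'sun'] (min_width=14, slack=0)
Line 3: ['network'] (min_width=7, slack=7)
Line 4: ['version', 'early'] (min_width=13, slack=1)
Line 5: ['page', 'island'] (min_width=11, slack=3)
Line 6: ['house', 'garden'] (min_width=12, slack=2)
Line 7: ['window', 'music'] (min_width=12, slack=2)
Line 8: ['waterfall', 'bed'] (min_width=13, slack=1)
Line 9: ['dust'] (min_width=4, slack=10)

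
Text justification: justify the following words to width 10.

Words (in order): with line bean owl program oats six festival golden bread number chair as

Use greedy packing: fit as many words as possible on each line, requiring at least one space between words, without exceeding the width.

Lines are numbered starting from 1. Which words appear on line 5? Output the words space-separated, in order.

Answer: festival

Derivation:
Line 1: ['with', 'line'] (min_width=9, slack=1)
Line 2: ['bean', 'owl'] (min_width=8, slack=2)
Line 3: ['program'] (min_width=7, slack=3)
Line 4: ['oats', 'six'] (min_width=8, slack=2)
Line 5: ['festival'] (min_width=8, slack=2)
Line 6: ['golden'] (min_width=6, slack=4)
Line 7: ['bread'] (min_width=5, slack=5)
Line 8: ['number'] (min_width=6, slack=4)
Line 9: ['chair', 'as'] (min_width=8, slack=2)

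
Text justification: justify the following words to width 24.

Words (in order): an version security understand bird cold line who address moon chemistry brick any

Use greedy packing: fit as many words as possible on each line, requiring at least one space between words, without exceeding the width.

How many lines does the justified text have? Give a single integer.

Line 1: ['an', 'version', 'security'] (min_width=19, slack=5)
Line 2: ['understand', 'bird', 'cold'] (min_width=20, slack=4)
Line 3: ['line', 'who', 'address', 'moon'] (min_width=21, slack=3)
Line 4: ['chemistry', 'brick', 'any'] (min_width=19, slack=5)
Total lines: 4

Answer: 4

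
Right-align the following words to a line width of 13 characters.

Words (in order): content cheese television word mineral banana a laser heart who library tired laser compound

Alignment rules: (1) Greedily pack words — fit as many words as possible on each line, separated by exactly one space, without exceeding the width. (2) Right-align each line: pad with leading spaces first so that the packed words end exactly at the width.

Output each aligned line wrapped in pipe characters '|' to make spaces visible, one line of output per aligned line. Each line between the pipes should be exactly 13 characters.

Line 1: ['content'] (min_width=7, slack=6)
Line 2: ['cheese'] (min_width=6, slack=7)
Line 3: ['television'] (min_width=10, slack=3)
Line 4: ['word', 'mineral'] (min_width=12, slack=1)
Line 5: ['banana', 'a'] (min_width=8, slack=5)
Line 6: ['laser', 'heart'] (min_width=11, slack=2)
Line 7: ['who', 'library'] (min_width=11, slack=2)
Line 8: ['tired', 'laser'] (min_width=11, slack=2)
Line 9: ['compound'] (min_width=8, slack=5)

Answer: |      content|
|       cheese|
|   television|
| word mineral|
|     banana a|
|  laser heart|
|  who library|
|  tired laser|
|     compound|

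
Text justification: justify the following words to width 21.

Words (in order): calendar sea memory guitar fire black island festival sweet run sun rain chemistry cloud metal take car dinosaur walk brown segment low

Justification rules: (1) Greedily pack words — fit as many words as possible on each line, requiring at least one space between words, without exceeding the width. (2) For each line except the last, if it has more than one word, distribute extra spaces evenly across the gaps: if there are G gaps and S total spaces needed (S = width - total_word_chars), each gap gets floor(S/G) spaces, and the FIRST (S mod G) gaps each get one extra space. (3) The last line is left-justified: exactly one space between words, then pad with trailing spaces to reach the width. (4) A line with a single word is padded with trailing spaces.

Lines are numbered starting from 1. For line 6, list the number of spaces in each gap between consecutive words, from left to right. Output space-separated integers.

Answer: 3 3

Derivation:
Line 1: ['calendar', 'sea', 'memory'] (min_width=19, slack=2)
Line 2: ['guitar', 'fire', 'black'] (min_width=17, slack=4)
Line 3: ['island', 'festival', 'sweet'] (min_width=21, slack=0)
Line 4: ['run', 'sun', 'rain'] (min_width=12, slack=9)
Line 5: ['chemistry', 'cloud', 'metal'] (min_width=21, slack=0)
Line 6: ['take', 'car', 'dinosaur'] (min_width=17, slack=4)
Line 7: ['walk', 'brown', 'segment'] (min_width=18, slack=3)
Line 8: ['low'] (min_width=3, slack=18)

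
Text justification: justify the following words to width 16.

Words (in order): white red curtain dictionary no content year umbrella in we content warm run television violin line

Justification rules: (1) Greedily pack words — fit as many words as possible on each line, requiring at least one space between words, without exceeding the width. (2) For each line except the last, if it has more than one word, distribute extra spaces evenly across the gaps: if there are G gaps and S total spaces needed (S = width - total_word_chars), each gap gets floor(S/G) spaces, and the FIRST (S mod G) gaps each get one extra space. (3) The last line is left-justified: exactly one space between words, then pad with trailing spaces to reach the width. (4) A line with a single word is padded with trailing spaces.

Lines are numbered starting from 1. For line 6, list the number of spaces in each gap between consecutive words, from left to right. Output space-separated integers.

Answer: 1 1

Derivation:
Line 1: ['white', 'red'] (min_width=9, slack=7)
Line 2: ['curtain'] (min_width=7, slack=9)
Line 3: ['dictionary', 'no'] (min_width=13, slack=3)
Line 4: ['content', 'year'] (min_width=12, slack=4)
Line 5: ['umbrella', 'in', 'we'] (min_width=14, slack=2)
Line 6: ['content', 'warm', 'run'] (min_width=16, slack=0)
Line 7: ['television'] (min_width=10, slack=6)
Line 8: ['violin', 'line'] (min_width=11, slack=5)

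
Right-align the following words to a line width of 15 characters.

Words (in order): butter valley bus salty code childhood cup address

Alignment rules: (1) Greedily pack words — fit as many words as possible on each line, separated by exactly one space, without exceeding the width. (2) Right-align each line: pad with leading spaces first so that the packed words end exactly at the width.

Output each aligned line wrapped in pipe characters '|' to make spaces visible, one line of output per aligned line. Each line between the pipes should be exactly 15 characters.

Answer: |  butter valley|
| bus salty code|
|  childhood cup|
|        address|

Derivation:
Line 1: ['butter', 'valley'] (min_width=13, slack=2)
Line 2: ['bus', 'salty', 'code'] (min_width=14, slack=1)
Line 3: ['childhood', 'cup'] (min_width=13, slack=2)
Line 4: ['address'] (min_width=7, slack=8)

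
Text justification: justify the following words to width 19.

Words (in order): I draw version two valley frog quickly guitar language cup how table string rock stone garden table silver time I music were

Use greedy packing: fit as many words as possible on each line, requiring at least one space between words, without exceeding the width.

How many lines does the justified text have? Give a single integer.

Line 1: ['I', 'draw', 'version', 'two'] (min_width=18, slack=1)
Line 2: ['valley', 'frog', 'quickly'] (min_width=19, slack=0)
Line 3: ['guitar', 'language', 'cup'] (min_width=19, slack=0)
Line 4: ['how', 'table', 'string'] (min_width=16, slack=3)
Line 5: ['rock', 'stone', 'garden'] (min_width=17, slack=2)
Line 6: ['table', 'silver', 'time', 'I'] (min_width=19, slack=0)
Line 7: ['music', 'were'] (min_width=10, slack=9)
Total lines: 7

Answer: 7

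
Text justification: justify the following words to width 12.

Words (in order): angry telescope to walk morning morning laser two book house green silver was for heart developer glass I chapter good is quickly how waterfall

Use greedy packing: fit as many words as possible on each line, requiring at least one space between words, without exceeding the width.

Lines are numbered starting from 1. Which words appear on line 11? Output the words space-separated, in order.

Answer: glass I

Derivation:
Line 1: ['angry'] (min_width=5, slack=7)
Line 2: ['telescope', 'to'] (min_width=12, slack=0)
Line 3: ['walk', 'morning'] (min_width=12, slack=0)
Line 4: ['morning'] (min_width=7, slack=5)
Line 5: ['laser', 'two'] (min_width=9, slack=3)
Line 6: ['book', 'house'] (min_width=10, slack=2)
Line 7: ['green', 'silver'] (min_width=12, slack=0)
Line 8: ['was', 'for'] (min_width=7, slack=5)
Line 9: ['heart'] (min_width=5, slack=7)
Line 10: ['developer'] (min_width=9, slack=3)
Line 11: ['glass', 'I'] (min_width=7, slack=5)
Line 12: ['chapter', 'good'] (min_width=12, slack=0)
Line 13: ['is', 'quickly'] (min_width=10, slack=2)
Line 14: ['how'] (min_width=3, slack=9)
Line 15: ['waterfall'] (min_width=9, slack=3)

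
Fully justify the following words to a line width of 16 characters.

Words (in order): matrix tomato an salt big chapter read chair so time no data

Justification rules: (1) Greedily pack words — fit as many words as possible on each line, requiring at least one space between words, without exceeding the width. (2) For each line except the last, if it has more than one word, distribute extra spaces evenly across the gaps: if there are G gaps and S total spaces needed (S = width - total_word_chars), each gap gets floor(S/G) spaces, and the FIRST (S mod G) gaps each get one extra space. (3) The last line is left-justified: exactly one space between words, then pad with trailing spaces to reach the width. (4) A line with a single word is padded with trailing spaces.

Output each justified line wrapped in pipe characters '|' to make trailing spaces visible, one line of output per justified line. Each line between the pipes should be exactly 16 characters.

Line 1: ['matrix', 'tomato', 'an'] (min_width=16, slack=0)
Line 2: ['salt', 'big', 'chapter'] (min_width=16, slack=0)
Line 3: ['read', 'chair', 'so'] (min_width=13, slack=3)
Line 4: ['time', 'no', 'data'] (min_width=12, slack=4)

Answer: |matrix tomato an|
|salt big chapter|
|read   chair  so|
|time no data    |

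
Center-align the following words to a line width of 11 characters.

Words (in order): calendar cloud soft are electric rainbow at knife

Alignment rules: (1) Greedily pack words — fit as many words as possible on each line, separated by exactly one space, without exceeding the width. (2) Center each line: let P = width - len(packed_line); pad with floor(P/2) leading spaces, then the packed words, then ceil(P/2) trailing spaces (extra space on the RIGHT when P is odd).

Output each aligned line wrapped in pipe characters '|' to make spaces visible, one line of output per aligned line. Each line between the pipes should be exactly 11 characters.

Answer: | calendar  |
|cloud soft |
|    are    |
| electric  |
|rainbow at |
|   knife   |

Derivation:
Line 1: ['calendar'] (min_width=8, slack=3)
Line 2: ['cloud', 'soft'] (min_width=10, slack=1)
Line 3: ['are'] (min_width=3, slack=8)
Line 4: ['electric'] (min_width=8, slack=3)
Line 5: ['rainbow', 'at'] (min_width=10, slack=1)
Line 6: ['knife'] (min_width=5, slack=6)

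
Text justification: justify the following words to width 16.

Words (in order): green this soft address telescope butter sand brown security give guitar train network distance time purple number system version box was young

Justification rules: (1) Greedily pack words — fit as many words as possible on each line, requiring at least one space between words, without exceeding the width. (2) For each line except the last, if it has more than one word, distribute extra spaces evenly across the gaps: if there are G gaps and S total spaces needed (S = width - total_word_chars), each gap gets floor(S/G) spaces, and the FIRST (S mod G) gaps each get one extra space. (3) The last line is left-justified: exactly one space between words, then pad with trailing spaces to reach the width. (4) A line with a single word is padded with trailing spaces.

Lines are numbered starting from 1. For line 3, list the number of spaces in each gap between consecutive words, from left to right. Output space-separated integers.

Answer: 1

Derivation:
Line 1: ['green', 'this', 'soft'] (min_width=15, slack=1)
Line 2: ['address'] (min_width=7, slack=9)
Line 3: ['telescope', 'butter'] (min_width=16, slack=0)
Line 4: ['sand', 'brown'] (min_width=10, slack=6)
Line 5: ['security', 'give'] (min_width=13, slack=3)
Line 6: ['guitar', 'train'] (min_width=12, slack=4)
Line 7: ['network', 'distance'] (min_width=16, slack=0)
Line 8: ['time', 'purple'] (min_width=11, slack=5)
Line 9: ['number', 'system'] (min_width=13, slack=3)
Line 10: ['version', 'box', 'was'] (min_width=15, slack=1)
Line 11: ['young'] (min_width=5, slack=11)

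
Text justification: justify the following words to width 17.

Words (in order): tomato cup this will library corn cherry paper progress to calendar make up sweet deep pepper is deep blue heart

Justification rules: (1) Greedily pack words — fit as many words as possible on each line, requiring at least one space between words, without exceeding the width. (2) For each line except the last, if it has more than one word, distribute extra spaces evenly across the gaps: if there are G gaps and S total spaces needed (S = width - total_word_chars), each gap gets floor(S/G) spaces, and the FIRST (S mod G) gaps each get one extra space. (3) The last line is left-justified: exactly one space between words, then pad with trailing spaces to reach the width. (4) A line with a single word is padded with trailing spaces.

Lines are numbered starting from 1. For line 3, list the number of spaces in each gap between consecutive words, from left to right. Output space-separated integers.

Answer: 6

Derivation:
Line 1: ['tomato', 'cup', 'this'] (min_width=15, slack=2)
Line 2: ['will', 'library', 'corn'] (min_width=17, slack=0)
Line 3: ['cherry', 'paper'] (min_width=12, slack=5)
Line 4: ['progress', 'to'] (min_width=11, slack=6)
Line 5: ['calendar', 'make', 'up'] (min_width=16, slack=1)
Line 6: ['sweet', 'deep', 'pepper'] (min_width=17, slack=0)
Line 7: ['is', 'deep', 'blue'] (min_width=12, slack=5)
Line 8: ['heart'] (min_width=5, slack=12)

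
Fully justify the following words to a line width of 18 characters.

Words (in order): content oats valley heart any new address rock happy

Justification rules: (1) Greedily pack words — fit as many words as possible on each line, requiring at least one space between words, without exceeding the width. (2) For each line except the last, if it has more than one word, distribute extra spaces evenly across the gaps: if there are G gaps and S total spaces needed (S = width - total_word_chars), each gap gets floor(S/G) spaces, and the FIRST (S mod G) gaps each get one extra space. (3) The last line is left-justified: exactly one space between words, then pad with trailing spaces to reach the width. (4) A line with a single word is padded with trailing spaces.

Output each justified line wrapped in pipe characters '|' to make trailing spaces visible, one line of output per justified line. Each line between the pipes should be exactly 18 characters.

Answer: |content       oats|
|valley  heart  any|
|new  address  rock|
|happy             |

Derivation:
Line 1: ['content', 'oats'] (min_width=12, slack=6)
Line 2: ['valley', 'heart', 'any'] (min_width=16, slack=2)
Line 3: ['new', 'address', 'rock'] (min_width=16, slack=2)
Line 4: ['happy'] (min_width=5, slack=13)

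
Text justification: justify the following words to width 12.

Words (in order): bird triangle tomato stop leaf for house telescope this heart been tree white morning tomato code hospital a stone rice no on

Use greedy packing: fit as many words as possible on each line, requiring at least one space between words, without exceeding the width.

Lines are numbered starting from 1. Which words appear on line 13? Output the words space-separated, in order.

Answer: stone rice

Derivation:
Line 1: ['bird'] (min_width=4, slack=8)
Line 2: ['triangle'] (min_width=8, slack=4)
Line 3: ['tomato', 'stop'] (min_width=11, slack=1)
Line 4: ['leaf', 'for'] (min_width=8, slack=4)
Line 5: ['house'] (min_width=5, slack=7)
Line 6: ['telescope'] (min_width=9, slack=3)
Line 7: ['this', 'heart'] (min_width=10, slack=2)
Line 8: ['been', 'tree'] (min_width=9, slack=3)
Line 9: ['white'] (min_width=5, slack=7)
Line 10: ['morning'] (min_width=7, slack=5)
Line 11: ['tomato', 'code'] (min_width=11, slack=1)
Line 12: ['hospital', 'a'] (min_width=10, slack=2)
Line 13: ['stone', 'rice'] (min_width=10, slack=2)
Line 14: ['no', 'on'] (min_width=5, slack=7)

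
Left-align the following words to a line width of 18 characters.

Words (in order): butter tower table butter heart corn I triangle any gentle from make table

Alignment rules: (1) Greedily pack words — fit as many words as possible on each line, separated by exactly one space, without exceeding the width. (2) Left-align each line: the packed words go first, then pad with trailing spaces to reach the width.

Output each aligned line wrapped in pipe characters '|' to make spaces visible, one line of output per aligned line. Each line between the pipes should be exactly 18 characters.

Line 1: ['butter', 'tower', 'table'] (min_width=18, slack=0)
Line 2: ['butter', 'heart', 'corn'] (min_width=17, slack=1)
Line 3: ['I', 'triangle', 'any'] (min_width=14, slack=4)
Line 4: ['gentle', 'from', 'make'] (min_width=16, slack=2)
Line 5: ['table'] (min_width=5, slack=13)

Answer: |butter tower table|
|butter heart corn |
|I triangle any    |
|gentle from make  |
|table             |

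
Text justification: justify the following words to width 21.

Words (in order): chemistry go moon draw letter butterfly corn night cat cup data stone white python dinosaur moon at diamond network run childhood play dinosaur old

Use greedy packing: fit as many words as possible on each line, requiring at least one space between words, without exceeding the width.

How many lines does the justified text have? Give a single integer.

Answer: 8

Derivation:
Line 1: ['chemistry', 'go', 'moon'] (min_width=17, slack=4)
Line 2: ['draw', 'letter', 'butterfly'] (min_width=21, slack=0)
Line 3: ['corn', 'night', 'cat', 'cup'] (min_width=18, slack=3)
Line 4: ['data', 'stone', 'white'] (min_width=16, slack=5)
Line 5: ['python', 'dinosaur', 'moon'] (min_width=20, slack=1)
Line 6: ['at', 'diamond', 'network'] (min_width=18, slack=3)
Line 7: ['run', 'childhood', 'play'] (min_width=18, slack=3)
Line 8: ['dinosaur', 'old'] (min_width=12, slack=9)
Total lines: 8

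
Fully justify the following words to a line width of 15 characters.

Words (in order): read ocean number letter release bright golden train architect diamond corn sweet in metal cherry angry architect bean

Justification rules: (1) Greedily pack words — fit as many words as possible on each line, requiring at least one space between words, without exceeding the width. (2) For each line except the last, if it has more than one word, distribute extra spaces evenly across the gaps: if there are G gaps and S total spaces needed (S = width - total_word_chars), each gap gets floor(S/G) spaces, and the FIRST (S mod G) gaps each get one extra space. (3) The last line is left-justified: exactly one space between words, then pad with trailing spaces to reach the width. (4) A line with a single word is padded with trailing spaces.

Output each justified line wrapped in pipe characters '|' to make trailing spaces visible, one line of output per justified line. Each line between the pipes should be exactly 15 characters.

Line 1: ['read', 'ocean'] (min_width=10, slack=5)
Line 2: ['number', 'letter'] (min_width=13, slack=2)
Line 3: ['release', 'bright'] (min_width=14, slack=1)
Line 4: ['golden', 'train'] (min_width=12, slack=3)
Line 5: ['architect'] (min_width=9, slack=6)
Line 6: ['diamond', 'corn'] (min_width=12, slack=3)
Line 7: ['sweet', 'in', 'metal'] (min_width=14, slack=1)
Line 8: ['cherry', 'angry'] (min_width=12, slack=3)
Line 9: ['architect', 'bean'] (min_width=14, slack=1)

Answer: |read      ocean|
|number   letter|
|release  bright|
|golden    train|
|architect      |
|diamond    corn|
|sweet  in metal|
|cherry    angry|
|architect bean |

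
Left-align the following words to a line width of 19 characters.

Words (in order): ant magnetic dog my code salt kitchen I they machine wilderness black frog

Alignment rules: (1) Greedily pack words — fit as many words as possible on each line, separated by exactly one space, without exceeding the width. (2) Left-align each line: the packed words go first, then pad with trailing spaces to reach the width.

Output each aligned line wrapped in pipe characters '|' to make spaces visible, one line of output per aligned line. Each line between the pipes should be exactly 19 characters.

Line 1: ['ant', 'magnetic', 'dog', 'my'] (min_width=19, slack=0)
Line 2: ['code', 'salt', 'kitchen', 'I'] (min_width=19, slack=0)
Line 3: ['they', 'machine'] (min_width=12, slack=7)
Line 4: ['wilderness', 'black'] (min_width=16, slack=3)
Line 5: ['frog'] (min_width=4, slack=15)

Answer: |ant magnetic dog my|
|code salt kitchen I|
|they machine       |
|wilderness black   |
|frog               |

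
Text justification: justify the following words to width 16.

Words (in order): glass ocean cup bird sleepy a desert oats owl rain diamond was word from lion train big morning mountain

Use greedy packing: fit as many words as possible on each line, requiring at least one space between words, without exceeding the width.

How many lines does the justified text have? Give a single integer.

Line 1: ['glass', 'ocean', 'cup'] (min_width=15, slack=1)
Line 2: ['bird', 'sleepy', 'a'] (min_width=13, slack=3)
Line 3: ['desert', 'oats', 'owl'] (min_width=15, slack=1)
Line 4: ['rain', 'diamond', 'was'] (min_width=16, slack=0)
Line 5: ['word', 'from', 'lion'] (min_width=14, slack=2)
Line 6: ['train', 'big'] (min_width=9, slack=7)
Line 7: ['morning', 'mountain'] (min_width=16, slack=0)
Total lines: 7

Answer: 7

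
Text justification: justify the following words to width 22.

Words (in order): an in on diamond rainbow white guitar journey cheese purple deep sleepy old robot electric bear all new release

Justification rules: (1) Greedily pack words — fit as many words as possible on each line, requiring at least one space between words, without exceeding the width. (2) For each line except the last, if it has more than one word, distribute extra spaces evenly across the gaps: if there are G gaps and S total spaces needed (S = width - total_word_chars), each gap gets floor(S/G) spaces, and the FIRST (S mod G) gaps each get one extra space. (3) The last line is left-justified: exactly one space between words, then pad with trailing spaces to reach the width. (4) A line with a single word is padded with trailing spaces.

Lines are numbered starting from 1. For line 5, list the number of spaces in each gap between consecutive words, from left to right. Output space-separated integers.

Answer: 2 1 1

Derivation:
Line 1: ['an', 'in', 'on', 'diamond'] (min_width=16, slack=6)
Line 2: ['rainbow', 'white', 'guitar'] (min_width=20, slack=2)
Line 3: ['journey', 'cheese', 'purple'] (min_width=21, slack=1)
Line 4: ['deep', 'sleepy', 'old', 'robot'] (min_width=21, slack=1)
Line 5: ['electric', 'bear', 'all', 'new'] (min_width=21, slack=1)
Line 6: ['release'] (min_width=7, slack=15)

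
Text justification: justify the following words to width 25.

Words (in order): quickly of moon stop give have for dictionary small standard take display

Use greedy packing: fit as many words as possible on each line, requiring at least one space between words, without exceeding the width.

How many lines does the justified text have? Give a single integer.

Answer: 3

Derivation:
Line 1: ['quickly', 'of', 'moon', 'stop', 'give'] (min_width=25, slack=0)
Line 2: ['have', 'for', 'dictionary', 'small'] (min_width=25, slack=0)
Line 3: ['standard', 'take', 'display'] (min_width=21, slack=4)
Total lines: 3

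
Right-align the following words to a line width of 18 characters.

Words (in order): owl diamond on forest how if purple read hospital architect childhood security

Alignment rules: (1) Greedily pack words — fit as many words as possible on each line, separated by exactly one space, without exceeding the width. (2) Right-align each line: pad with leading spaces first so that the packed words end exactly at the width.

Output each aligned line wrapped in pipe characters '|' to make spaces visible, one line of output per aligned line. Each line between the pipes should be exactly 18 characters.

Line 1: ['owl', 'diamond', 'on'] (min_width=14, slack=4)
Line 2: ['forest', 'how', 'if'] (min_width=13, slack=5)
Line 3: ['purple', 'read'] (min_width=11, slack=7)
Line 4: ['hospital', 'architect'] (min_width=18, slack=0)
Line 5: ['childhood', 'security'] (min_width=18, slack=0)

Answer: |    owl diamond on|
|     forest how if|
|       purple read|
|hospital architect|
|childhood security|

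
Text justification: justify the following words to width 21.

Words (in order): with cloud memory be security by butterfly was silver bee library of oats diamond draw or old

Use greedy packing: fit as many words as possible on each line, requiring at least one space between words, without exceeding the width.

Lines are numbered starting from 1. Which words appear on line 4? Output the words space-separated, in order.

Answer: library of oats

Derivation:
Line 1: ['with', 'cloud', 'memory', 'be'] (min_width=20, slack=1)
Line 2: ['security', 'by', 'butterfly'] (min_width=21, slack=0)
Line 3: ['was', 'silver', 'bee'] (min_width=14, slack=7)
Line 4: ['library', 'of', 'oats'] (min_width=15, slack=6)
Line 5: ['diamond', 'draw', 'or', 'old'] (min_width=19, slack=2)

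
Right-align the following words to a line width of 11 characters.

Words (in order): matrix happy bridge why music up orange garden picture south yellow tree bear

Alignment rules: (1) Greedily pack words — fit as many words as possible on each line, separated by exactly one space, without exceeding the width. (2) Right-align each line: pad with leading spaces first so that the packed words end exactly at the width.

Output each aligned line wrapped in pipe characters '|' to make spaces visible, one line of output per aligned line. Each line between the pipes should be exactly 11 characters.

Line 1: ['matrix'] (min_width=6, slack=5)
Line 2: ['happy'] (min_width=5, slack=6)
Line 3: ['bridge', 'why'] (min_width=10, slack=1)
Line 4: ['music', 'up'] (min_width=8, slack=3)
Line 5: ['orange'] (min_width=6, slack=5)
Line 6: ['garden'] (min_width=6, slack=5)
Line 7: ['picture'] (min_width=7, slack=4)
Line 8: ['south'] (min_width=5, slack=6)
Line 9: ['yellow', 'tree'] (min_width=11, slack=0)
Line 10: ['bear'] (min_width=4, slack=7)

Answer: |     matrix|
|      happy|
| bridge why|
|   music up|
|     orange|
|     garden|
|    picture|
|      south|
|yellow tree|
|       bear|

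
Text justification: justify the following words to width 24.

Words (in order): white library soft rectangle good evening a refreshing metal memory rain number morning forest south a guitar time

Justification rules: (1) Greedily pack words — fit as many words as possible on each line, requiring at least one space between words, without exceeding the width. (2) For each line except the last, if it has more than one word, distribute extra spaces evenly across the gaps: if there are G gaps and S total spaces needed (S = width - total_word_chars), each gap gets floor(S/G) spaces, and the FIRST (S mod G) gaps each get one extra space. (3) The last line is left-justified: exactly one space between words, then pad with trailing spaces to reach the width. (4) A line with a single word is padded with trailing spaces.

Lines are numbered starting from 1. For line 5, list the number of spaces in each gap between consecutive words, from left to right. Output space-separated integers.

Answer: 2 2 2

Derivation:
Line 1: ['white', 'library', 'soft'] (min_width=18, slack=6)
Line 2: ['rectangle', 'good', 'evening', 'a'] (min_width=24, slack=0)
Line 3: ['refreshing', 'metal', 'memory'] (min_width=23, slack=1)
Line 4: ['rain', 'number', 'morning'] (min_width=19, slack=5)
Line 5: ['forest', 'south', 'a', 'guitar'] (min_width=21, slack=3)
Line 6: ['time'] (min_width=4, slack=20)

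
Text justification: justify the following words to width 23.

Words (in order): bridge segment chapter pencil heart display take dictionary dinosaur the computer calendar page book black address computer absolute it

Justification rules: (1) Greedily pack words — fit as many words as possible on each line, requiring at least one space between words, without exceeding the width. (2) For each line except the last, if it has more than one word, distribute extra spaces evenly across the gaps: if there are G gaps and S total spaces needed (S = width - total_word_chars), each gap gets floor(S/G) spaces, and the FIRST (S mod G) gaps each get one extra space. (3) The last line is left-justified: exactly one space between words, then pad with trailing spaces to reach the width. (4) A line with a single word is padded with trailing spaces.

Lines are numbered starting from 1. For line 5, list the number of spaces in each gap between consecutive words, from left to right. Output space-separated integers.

Line 1: ['bridge', 'segment', 'chapter'] (min_width=22, slack=1)
Line 2: ['pencil', 'heart', 'display'] (min_width=20, slack=3)
Line 3: ['take', 'dictionary'] (min_width=15, slack=8)
Line 4: ['dinosaur', 'the', 'computer'] (min_width=21, slack=2)
Line 5: ['calendar', 'page', 'book'] (min_width=18, slack=5)
Line 6: ['black', 'address', 'computer'] (min_width=22, slack=1)
Line 7: ['absolute', 'it'] (min_width=11, slack=12)

Answer: 4 3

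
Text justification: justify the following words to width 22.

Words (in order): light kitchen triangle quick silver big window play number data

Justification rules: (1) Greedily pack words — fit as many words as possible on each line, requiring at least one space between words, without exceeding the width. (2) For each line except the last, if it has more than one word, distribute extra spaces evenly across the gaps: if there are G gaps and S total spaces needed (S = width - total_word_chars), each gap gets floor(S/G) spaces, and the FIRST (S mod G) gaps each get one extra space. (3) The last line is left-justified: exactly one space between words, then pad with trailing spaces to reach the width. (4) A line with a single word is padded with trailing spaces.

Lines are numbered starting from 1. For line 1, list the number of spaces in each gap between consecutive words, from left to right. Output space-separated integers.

Answer: 1 1

Derivation:
Line 1: ['light', 'kitchen', 'triangle'] (min_width=22, slack=0)
Line 2: ['quick', 'silver', 'big'] (min_width=16, slack=6)
Line 3: ['window', 'play', 'number'] (min_width=18, slack=4)
Line 4: ['data'] (min_width=4, slack=18)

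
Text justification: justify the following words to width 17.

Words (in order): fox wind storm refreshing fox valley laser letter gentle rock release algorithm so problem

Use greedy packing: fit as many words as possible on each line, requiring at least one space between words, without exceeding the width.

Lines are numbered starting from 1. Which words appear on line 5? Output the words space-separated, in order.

Answer: rock release

Derivation:
Line 1: ['fox', 'wind', 'storm'] (min_width=14, slack=3)
Line 2: ['refreshing', 'fox'] (min_width=14, slack=3)
Line 3: ['valley', 'laser'] (min_width=12, slack=5)
Line 4: ['letter', 'gentle'] (min_width=13, slack=4)
Line 5: ['rock', 'release'] (min_width=12, slack=5)
Line 6: ['algorithm', 'so'] (min_width=12, slack=5)
Line 7: ['problem'] (min_width=7, slack=10)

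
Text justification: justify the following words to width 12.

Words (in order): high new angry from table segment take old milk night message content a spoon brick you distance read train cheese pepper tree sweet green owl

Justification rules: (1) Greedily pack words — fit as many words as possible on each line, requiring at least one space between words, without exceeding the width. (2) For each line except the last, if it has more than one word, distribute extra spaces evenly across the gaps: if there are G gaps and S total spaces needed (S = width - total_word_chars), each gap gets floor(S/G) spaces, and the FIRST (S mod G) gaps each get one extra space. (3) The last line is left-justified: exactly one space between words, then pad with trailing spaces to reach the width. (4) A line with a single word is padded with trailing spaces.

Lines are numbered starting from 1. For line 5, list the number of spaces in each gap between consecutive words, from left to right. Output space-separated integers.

Answer: 5

Derivation:
Line 1: ['high', 'new'] (min_width=8, slack=4)
Line 2: ['angry', 'from'] (min_width=10, slack=2)
Line 3: ['table'] (min_width=5, slack=7)
Line 4: ['segment', 'take'] (min_width=12, slack=0)
Line 5: ['old', 'milk'] (min_width=8, slack=4)
Line 6: ['night'] (min_width=5, slack=7)
Line 7: ['message'] (min_width=7, slack=5)
Line 8: ['content', 'a'] (min_width=9, slack=3)
Line 9: ['spoon', 'brick'] (min_width=11, slack=1)
Line 10: ['you', 'distance'] (min_width=12, slack=0)
Line 11: ['read', 'train'] (min_width=10, slack=2)
Line 12: ['cheese'] (min_width=6, slack=6)
Line 13: ['pepper', 'tree'] (min_width=11, slack=1)
Line 14: ['sweet', 'green'] (min_width=11, slack=1)
Line 15: ['owl'] (min_width=3, slack=9)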